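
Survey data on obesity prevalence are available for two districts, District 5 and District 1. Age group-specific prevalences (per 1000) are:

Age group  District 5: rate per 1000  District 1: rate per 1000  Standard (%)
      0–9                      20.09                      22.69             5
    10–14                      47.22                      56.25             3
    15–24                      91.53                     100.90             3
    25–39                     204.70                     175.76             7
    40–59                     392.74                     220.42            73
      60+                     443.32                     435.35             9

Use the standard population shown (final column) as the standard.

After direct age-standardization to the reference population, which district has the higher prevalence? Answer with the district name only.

Standard weights: 0.05, 0.03, 0.03, 0.07, 0.73, 0.09.
District 5: 0.0500×20.09 + 0.0300×47.22 + 0.0300×91.53 + 0.0700×204.70 + 0.7300×392.74 + 0.0900×443.32 = 346.0950 per 1000.
District 1: 0.0500×22.69 + 0.0300×56.25 + 0.0300×100.90 + 0.0700×175.76 + 0.7300×220.42 + 0.0900×435.35 = 218.2403 per 1000.

District 5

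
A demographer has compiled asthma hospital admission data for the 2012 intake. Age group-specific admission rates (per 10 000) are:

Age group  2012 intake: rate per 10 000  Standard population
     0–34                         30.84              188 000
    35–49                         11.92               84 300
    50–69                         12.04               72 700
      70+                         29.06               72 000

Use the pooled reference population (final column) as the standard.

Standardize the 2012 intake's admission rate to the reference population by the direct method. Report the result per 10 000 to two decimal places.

23.43

Standard total = 417 000; weights = 0.4508, 0.2022, 0.1743, 0.1727.
Standardized rate: 0.4508×30.84 + 0.2022×11.92 + 0.1743×12.04 + 0.1727×29.06 = 23.4302 per 10 000.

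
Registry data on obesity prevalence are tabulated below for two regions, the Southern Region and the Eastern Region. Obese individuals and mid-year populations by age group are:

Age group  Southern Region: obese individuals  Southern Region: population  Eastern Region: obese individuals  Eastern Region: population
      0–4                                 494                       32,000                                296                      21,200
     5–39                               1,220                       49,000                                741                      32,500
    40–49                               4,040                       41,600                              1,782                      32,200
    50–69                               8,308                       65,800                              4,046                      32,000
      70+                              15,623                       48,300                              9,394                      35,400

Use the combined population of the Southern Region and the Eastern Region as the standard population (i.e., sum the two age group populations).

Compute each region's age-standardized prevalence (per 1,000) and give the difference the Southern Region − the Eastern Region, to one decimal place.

Age-specific rates per 1,000 for the Southern Region: 15.438, 24.898, 97.115, 126.261, 323.458.
For the Eastern Region: 13.962, 22.800, 55.342, 126.438, 265.367.
Combined standard total = 390,000; weights = 0.1364, 0.2090, 0.1892, 0.2508, 0.2146.
The Southern Region: 0.1364×15.438 + 0.2090×24.898 + 0.1892×97.115 + 0.2508×126.261 + 0.2146×323.458 = 126.7675 per 1,000.
The Eastern Region: 0.1364×13.962 + 0.2090×22.800 + 0.1892×55.342 + 0.2508×126.438 + 0.2146×265.367 = 105.8001 per 1,000.
Difference = 126.7675 − 105.8001 = 20.9675.

21.0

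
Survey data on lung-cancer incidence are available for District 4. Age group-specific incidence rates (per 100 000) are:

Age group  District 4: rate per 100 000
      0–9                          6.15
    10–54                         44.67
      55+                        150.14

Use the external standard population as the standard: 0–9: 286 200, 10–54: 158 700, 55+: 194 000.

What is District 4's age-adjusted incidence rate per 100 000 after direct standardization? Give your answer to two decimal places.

59.44

Standard total = 638 900; weights = 0.4480, 0.2484, 0.3036.
Standardized rate: 0.4480×6.15 + 0.2484×44.67 + 0.3036×150.14 = 59.4403 per 100 000.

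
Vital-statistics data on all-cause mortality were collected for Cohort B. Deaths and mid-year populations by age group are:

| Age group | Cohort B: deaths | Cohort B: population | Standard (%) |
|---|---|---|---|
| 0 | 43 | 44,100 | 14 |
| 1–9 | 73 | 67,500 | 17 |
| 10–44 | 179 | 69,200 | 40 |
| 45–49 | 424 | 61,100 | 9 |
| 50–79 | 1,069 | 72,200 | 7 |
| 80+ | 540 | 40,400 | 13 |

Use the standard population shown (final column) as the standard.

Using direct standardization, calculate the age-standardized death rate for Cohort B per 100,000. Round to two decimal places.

Age-specific rates per 100,000 for Cohort B: 97.51, 108.15, 258.67, 693.94, 1480.61, 1336.63.
Standard weights: 0.14, 0.17, 0.40, 0.09, 0.07, 0.13.
Standardized rate: 0.1400×97.51 + 0.1700×108.15 + 0.4000×258.67 + 0.0900×693.94 + 0.0700×1480.61 + 0.1300×1336.63 = 475.3642 per 100,000.

475.36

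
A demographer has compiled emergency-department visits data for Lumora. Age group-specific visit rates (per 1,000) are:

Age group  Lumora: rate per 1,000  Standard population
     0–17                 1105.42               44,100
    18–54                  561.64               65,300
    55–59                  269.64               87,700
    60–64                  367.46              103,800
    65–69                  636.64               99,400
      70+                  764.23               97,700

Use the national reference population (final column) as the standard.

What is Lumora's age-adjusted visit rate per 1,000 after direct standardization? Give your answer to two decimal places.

572.61

Standard total = 498,000; weights = 0.0886, 0.1311, 0.1761, 0.2084, 0.1996, 0.1962.
Standardized rate: 0.0886×1105.42 + 0.1311×561.64 + 0.1761×269.64 + 0.2084×367.46 + 0.1996×636.64 + 0.1962×764.23 = 572.6128 per 1,000.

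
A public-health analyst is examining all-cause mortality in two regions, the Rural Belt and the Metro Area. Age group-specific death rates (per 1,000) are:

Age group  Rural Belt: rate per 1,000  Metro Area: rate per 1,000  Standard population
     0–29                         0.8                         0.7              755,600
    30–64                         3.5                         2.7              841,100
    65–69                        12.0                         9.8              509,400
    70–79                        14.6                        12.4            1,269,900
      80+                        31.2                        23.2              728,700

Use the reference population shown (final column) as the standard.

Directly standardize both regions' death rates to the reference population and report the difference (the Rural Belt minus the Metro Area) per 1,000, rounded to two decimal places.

Standard total = 4,104,700; weights = 0.1841, 0.2049, 0.1241, 0.3094, 0.1775.
The Rural Belt: 0.1841×0.8 + 0.2049×3.5 + 0.1241×12.0 + 0.3094×14.6 + 0.1775×31.2 = 12.4095 per 1,000.
The Metro Area: 0.1841×0.7 + 0.2049×2.7 + 0.1241×9.8 + 0.3094×12.4 + 0.1775×23.2 = 9.8532 per 1,000.
Difference = 12.4095 − 9.8532 = 2.5562.

2.56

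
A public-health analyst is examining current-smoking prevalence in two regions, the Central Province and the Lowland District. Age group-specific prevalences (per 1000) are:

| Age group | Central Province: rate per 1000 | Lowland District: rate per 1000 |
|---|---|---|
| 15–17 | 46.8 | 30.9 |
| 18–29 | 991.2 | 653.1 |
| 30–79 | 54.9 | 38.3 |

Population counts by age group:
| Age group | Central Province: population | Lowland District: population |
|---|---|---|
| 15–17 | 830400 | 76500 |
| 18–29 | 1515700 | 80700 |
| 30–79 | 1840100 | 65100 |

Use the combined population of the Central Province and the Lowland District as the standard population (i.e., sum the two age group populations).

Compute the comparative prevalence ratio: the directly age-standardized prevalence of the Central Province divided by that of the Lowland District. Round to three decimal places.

Combined standard total = 4408500; weights = 0.2057, 0.3621, 0.4322.
The Central Province: 0.2057×46.8 + 0.3621×991.2 + 0.4322×54.9 = 392.2854 per 1000.
The Lowland District: 0.2057×30.9 + 0.3621×653.1 + 0.4322×38.3 = 259.4082 per 1000.
Ratio = 392.2854 ÷ 259.4082 = 1.51223.

1.512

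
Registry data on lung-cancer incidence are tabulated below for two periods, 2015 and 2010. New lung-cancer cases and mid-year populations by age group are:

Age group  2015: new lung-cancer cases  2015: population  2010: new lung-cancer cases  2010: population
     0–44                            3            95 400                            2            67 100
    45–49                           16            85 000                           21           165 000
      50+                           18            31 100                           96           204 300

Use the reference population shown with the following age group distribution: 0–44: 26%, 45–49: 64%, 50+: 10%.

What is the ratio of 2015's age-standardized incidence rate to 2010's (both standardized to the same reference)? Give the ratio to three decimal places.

1.370

Age-specific rates per 100 000 for 2015: 3.14, 18.82, 57.88.
For 2010: 2.98, 12.73, 46.99.
Standard weights: 0.26, 0.64, 0.10.
2015: 0.2600×3.14 + 0.6400×18.82 + 0.1000×57.88 = 18.6525 per 100 000.
2010: 0.2600×2.98 + 0.6400×12.73 + 0.1000×46.99 = 13.6194 per 100 000.
Ratio = 18.6525 ÷ 13.6194 = 1.36955.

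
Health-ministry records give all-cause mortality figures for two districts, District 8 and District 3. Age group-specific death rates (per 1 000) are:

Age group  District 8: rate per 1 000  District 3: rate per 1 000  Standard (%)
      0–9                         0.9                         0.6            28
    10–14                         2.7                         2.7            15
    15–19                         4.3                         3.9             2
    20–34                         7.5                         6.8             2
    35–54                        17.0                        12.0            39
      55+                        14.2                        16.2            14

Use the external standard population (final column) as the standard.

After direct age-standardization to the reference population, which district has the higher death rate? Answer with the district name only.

Standard weights: 0.28, 0.15, 0.02, 0.02, 0.39, 0.14.
District 8: 0.2800×0.9 + 0.1500×2.7 + 0.0200×4.3 + 0.0200×7.5 + 0.3900×17.0 + 0.1400×14.2 = 9.5110 per 1 000.
District 3: 0.2800×0.6 + 0.1500×2.7 + 0.0200×3.9 + 0.0200×6.8 + 0.3900×12.0 + 0.1400×16.2 = 7.7350 per 1 000.

District 8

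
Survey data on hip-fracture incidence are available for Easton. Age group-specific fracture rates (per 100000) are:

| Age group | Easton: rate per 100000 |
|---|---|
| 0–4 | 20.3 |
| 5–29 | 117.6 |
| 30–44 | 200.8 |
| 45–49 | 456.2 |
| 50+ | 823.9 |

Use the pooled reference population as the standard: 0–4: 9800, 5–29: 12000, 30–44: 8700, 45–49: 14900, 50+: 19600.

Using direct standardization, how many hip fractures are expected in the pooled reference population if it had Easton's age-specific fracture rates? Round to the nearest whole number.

Expected hip fractures = Σ (standard pop × age-specific rate ÷ 100000)
= 9800×20.3/100000 + 12000×117.6/100000 + 8700×200.8/100000 + 14900×456.2/100000 + 19600×823.9/100000
= 1.99 + 14.11 + 17.47 + 67.97 + 161.48 = 263.03.

263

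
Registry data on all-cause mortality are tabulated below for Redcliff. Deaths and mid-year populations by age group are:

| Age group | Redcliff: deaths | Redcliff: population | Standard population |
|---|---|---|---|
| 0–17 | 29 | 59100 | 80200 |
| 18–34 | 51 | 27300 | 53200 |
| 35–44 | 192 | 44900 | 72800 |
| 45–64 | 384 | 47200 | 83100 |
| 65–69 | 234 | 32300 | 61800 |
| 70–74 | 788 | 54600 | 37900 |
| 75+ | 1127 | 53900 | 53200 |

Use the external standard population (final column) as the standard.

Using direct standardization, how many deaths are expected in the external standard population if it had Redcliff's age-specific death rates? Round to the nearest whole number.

3233

Age-specific rates per 1000 for Redcliff: 0.491, 1.868, 4.276, 8.136, 7.245, 14.432, 20.909.
Expected deaths = Σ (standard pop × age-specific rate ÷ 1000)
= 80200×0.491/1000 + 53200×1.868/1000 + 72800×4.276/1000 + 83100×8.136/1000 + 61800×7.245/1000 + 37900×14.432/1000 + 53200×20.909/1000
= 39.35 + 99.38 + 311.31 + 676.07 + 447.72 + 546.98 + 1112.36 = 3233.17.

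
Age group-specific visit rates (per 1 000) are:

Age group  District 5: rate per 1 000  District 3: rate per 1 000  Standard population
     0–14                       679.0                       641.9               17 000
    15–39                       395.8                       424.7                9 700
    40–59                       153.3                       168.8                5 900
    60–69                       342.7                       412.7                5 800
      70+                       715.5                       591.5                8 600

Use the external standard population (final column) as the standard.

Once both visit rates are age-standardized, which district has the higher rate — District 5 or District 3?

Standard total = 47 000; weights = 0.3617, 0.2064, 0.1255, 0.1234, 0.1830.
District 5: 0.3617×679.0 + 0.2064×395.8 + 0.1255×153.3 + 0.1234×342.7 + 0.1830×715.5 = 519.7381 per 1 000.
District 3: 0.3617×641.9 + 0.2064×424.7 + 0.1255×168.8 + 0.1234×412.7 + 0.1830×591.5 = 500.1781 per 1 000.

District 5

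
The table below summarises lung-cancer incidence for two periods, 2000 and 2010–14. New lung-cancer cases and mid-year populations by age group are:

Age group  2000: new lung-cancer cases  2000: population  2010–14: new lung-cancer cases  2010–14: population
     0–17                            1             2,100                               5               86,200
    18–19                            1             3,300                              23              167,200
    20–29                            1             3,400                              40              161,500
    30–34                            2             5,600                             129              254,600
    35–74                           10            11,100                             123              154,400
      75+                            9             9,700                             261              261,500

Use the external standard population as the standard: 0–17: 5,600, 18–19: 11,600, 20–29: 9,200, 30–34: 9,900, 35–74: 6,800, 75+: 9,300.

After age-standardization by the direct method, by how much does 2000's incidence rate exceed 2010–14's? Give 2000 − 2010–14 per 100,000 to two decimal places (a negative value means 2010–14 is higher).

6.23

Age-specific rates per 100,000 for 2000: 47.62, 30.30, 29.41, 35.71, 90.09, 92.78.
For 2010–14: 5.80, 13.76, 24.77, 50.67, 79.66, 99.81.
Standard total = 52,400; weights = 0.1069, 0.2214, 0.1756, 0.1889, 0.1298, 0.1775.
2000: 0.1069×47.62 + 0.2214×30.30 + 0.1756×29.41 + 0.1889×35.71 + 0.1298×90.09 + 0.1775×92.78 = 51.8672 per 100,000.
2010–14: 0.1069×5.80 + 0.2214×13.76 + 0.1756×24.77 + 0.1889×50.67 + 0.1298×79.66 + 0.1775×99.81 = 45.6385 per 100,000.
Difference = 51.8672 − 45.6385 = 6.2287.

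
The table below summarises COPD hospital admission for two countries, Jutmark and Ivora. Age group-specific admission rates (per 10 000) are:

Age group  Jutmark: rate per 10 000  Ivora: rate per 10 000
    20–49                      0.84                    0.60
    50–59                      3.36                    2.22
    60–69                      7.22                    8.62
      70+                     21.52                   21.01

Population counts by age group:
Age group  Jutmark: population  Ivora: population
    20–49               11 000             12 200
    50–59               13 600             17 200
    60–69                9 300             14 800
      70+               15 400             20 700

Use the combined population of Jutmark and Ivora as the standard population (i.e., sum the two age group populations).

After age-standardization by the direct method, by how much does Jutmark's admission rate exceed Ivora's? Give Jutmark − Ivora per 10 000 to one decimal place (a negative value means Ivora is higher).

Combined standard total = 114 200; weights = 0.2032, 0.2697, 0.2110, 0.3161.
Jutmark: 0.2032×0.84 + 0.2697×3.36 + 0.2110×7.22 + 0.3161×21.52 = 9.4032 per 10 000.
Ivora: 0.2032×0.60 + 0.2697×2.22 + 0.2110×8.62 + 0.3161×21.01 = 9.1813 per 10 000.
Difference = 9.4032 − 9.1813 = 0.2220.

0.2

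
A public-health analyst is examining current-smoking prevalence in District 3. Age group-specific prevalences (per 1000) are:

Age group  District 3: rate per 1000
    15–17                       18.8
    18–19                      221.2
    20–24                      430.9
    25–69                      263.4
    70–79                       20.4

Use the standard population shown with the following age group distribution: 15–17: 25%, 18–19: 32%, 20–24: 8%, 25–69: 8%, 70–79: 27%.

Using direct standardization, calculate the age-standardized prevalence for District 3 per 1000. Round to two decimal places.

136.54

Standard weights: 0.25, 0.32, 0.08, 0.08, 0.27.
Standardized rate: 0.2500×18.8 + 0.3200×221.2 + 0.0800×430.9 + 0.0800×263.4 + 0.2700×20.4 = 136.5360 per 1000.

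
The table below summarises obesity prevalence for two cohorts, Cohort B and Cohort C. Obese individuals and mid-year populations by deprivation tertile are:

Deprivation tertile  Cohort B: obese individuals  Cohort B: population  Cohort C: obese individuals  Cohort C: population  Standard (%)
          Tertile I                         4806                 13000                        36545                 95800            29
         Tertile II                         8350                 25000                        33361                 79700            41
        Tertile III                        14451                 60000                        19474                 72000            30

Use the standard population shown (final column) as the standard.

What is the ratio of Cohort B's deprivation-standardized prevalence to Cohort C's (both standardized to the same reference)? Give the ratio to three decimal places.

Deprivation-specific rates per 1000 for Cohort B: 369.692, 334.000, 240.850.
For Cohort C: 381.472, 418.582, 270.472.
Standard weights: 0.29, 0.41, 0.30.
Cohort B: 0.2900×369.692 + 0.4100×334.000 + 0.3000×240.850 = 316.4058 per 1000.
Cohort C: 0.2900×381.472 + 0.4100×418.582 + 0.3000×270.472 = 363.3872 per 1000.
Ratio = 316.4058 ÷ 363.3872 = 0.87071.

0.871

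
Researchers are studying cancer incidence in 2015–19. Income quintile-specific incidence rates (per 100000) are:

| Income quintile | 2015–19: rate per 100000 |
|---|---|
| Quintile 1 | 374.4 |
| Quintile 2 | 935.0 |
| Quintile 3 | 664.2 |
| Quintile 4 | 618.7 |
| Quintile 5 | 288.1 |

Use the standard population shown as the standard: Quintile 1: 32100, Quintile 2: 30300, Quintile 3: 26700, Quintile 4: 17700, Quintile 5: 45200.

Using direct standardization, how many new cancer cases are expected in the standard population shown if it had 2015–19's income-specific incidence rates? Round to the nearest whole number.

Expected new cancer cases = Σ (standard pop × income-specific rate ÷ 100000)
= 32100×374.4/100000 + 30300×935.0/100000 + 26700×664.2/100000 + 17700×618.7/100000 + 45200×288.1/100000
= 120.18 + 283.31 + 177.34 + 109.51 + 130.22 = 820.56.

821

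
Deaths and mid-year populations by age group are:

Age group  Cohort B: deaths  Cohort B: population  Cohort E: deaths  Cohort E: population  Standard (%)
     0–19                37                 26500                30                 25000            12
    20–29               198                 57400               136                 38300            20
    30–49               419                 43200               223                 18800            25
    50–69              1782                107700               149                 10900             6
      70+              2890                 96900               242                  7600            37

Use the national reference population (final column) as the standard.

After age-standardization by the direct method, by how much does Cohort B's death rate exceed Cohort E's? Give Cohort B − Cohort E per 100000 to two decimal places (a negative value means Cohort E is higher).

-111.13

Age-specific rates per 100000 for Cohort B: 139.62, 344.95, 969.91, 1654.60, 2982.46.
For Cohort E: 120.00, 355.09, 1186.17, 1366.97, 3184.21.
Standard weights: 0.12, 0.20, 0.25, 0.06, 0.37.
Cohort B: 0.1200×139.62 + 0.2000×344.95 + 0.2500×969.91 + 0.0600×1654.60 + 0.3700×2982.46 = 1531.0057 per 100000.
Cohort E: 0.1200×120.00 + 0.2000×355.09 + 0.2500×1186.17 + 0.0600×1366.97 + 0.3700×3184.21 = 1642.1371 per 100000.
Difference = 1531.0057 − 1642.1371 = -111.1314.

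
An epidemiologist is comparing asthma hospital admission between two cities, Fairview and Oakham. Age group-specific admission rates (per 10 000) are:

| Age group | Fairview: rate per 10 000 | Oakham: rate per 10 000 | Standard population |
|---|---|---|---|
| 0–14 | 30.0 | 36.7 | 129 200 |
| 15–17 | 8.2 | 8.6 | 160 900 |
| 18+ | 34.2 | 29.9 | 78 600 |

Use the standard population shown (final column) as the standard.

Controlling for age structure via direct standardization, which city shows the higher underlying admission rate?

Oakham

Standard total = 368 700; weights = 0.3504, 0.4364, 0.2132.
Fairview: 0.3504×30.0 + 0.4364×8.2 + 0.2132×34.2 = 21.3819 per 10 000.
Oakham: 0.3504×36.7 + 0.4364×8.6 + 0.2132×29.9 = 22.9876 per 10 000.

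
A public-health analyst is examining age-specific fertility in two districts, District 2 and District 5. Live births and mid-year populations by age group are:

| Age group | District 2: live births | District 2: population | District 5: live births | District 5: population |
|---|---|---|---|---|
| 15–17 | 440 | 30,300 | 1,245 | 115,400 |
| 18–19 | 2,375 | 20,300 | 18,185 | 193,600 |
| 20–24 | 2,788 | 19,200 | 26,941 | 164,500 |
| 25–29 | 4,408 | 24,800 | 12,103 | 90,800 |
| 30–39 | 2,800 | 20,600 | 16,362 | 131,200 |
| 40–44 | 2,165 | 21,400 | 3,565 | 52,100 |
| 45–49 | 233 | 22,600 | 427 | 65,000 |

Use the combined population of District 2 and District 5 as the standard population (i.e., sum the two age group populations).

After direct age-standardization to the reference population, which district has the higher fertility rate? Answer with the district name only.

Age-specific rates per 1,000 for District 2: 14.521, 116.995, 145.208, 177.742, 135.922, 101.168, 10.310.
For District 5: 10.789, 93.931, 163.775, 133.293, 124.710, 68.426, 6.569.
Combined standard total = 971,800; weights = 0.1499, 0.2201, 0.1890, 0.1190, 0.1562, 0.0756, 0.0901.
District 2: 0.1499×14.521 + 0.2201×116.995 + 0.1890×145.208 + 0.1190×177.742 + 0.1562×135.922 + 0.0756×101.168 + 0.0901×10.310 = 106.3334 per 1,000.
District 5: 0.1499×10.789 + 0.2201×93.931 + 0.1890×163.775 + 0.1190×133.293 + 0.1562×124.710 + 0.0756×68.426 + 0.0901×6.569 = 94.3544 per 1,000.
The crude rates (95.53 vs 97.01) would put District 5 higher, but that reflects its age composition; once standardized to a common age structure, District 2 has the higher underlying rate.

District 2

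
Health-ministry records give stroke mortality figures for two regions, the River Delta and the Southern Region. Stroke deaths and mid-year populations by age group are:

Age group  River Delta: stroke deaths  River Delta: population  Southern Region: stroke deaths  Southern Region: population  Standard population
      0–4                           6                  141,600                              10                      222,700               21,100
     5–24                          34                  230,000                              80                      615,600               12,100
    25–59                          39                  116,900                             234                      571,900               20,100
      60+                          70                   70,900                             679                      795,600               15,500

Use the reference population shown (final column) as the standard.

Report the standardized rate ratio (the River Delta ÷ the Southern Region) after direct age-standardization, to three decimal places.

1.030

Age-specific rates per 100,000 for the River Delta: 4.24, 14.78, 33.36, 98.73.
For the Southern Region: 4.49, 13.00, 40.92, 85.34.
Standard total = 68,800; weights = 0.3067, 0.1759, 0.2922, 0.2253.
The River Delta: 0.3067×4.24 + 0.1759×14.78 + 0.2922×33.36 + 0.2253×98.73 = 35.8892 per 100,000.
The Southern Region: 0.3067×4.49 + 0.1759×13.00 + 0.2922×40.92 + 0.2253×85.34 = 34.8437 per 100,000.
Ratio = 35.8892 ÷ 34.8437 = 1.03000.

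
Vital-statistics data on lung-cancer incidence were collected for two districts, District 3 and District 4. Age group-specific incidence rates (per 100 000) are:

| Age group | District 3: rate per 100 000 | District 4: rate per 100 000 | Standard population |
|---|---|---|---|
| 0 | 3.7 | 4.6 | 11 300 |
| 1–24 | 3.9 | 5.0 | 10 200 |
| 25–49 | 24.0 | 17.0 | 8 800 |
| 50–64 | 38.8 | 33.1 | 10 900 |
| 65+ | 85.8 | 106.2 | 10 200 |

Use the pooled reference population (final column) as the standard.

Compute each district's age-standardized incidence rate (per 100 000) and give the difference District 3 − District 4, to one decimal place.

Standard total = 51 400; weights = 0.2198, 0.1984, 0.1712, 0.2121, 0.1984.
District 3: 0.2198×3.7 + 0.1984×3.9 + 0.1712×24.0 + 0.2121×38.8 + 0.1984×85.8 = 30.9508 per 100 000.
District 4: 0.2198×4.6 + 0.1984×5.0 + 0.1712×17.0 + 0.2121×33.1 + 0.1984×106.2 = 33.0080 per 100 000.
Difference = 30.9508 − 33.0080 = -2.0572.

-2.1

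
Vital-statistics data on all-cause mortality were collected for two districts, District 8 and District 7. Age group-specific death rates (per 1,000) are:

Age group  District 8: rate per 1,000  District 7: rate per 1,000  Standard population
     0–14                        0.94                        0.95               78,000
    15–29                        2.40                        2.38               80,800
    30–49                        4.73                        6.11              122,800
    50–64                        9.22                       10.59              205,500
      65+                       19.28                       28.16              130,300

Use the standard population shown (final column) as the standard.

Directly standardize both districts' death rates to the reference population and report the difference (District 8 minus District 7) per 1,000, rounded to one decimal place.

-2.6

Standard total = 617,400; weights = 0.1263, 0.1309, 0.1989, 0.3328, 0.2110.
District 8: 0.1263×0.94 + 0.1309×2.40 + 0.1989×4.73 + 0.3328×9.22 + 0.2110×19.28 = 8.5115 per 1,000.
District 7: 0.1263×0.95 + 0.1309×2.38 + 0.1989×6.11 + 0.3328×10.59 + 0.2110×28.16 = 11.1147 per 1,000.
Difference = 8.5115 − 11.1147 = -2.6032.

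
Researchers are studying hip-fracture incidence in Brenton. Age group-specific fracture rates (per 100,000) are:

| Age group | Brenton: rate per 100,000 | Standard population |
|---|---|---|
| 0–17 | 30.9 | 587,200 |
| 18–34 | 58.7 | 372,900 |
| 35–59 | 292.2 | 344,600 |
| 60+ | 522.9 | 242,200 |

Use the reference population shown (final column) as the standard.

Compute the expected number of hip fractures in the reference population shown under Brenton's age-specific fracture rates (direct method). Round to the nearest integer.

Expected hip fractures = Σ (standard pop × age-specific rate ÷ 100,000)
= 587,200×30.9/100,000 + 372,900×58.7/100,000 + 344,600×292.2/100,000 + 242,200×522.9/100,000
= 181.44 + 218.89 + 1006.92 + 1266.46 = 2673.72.

2674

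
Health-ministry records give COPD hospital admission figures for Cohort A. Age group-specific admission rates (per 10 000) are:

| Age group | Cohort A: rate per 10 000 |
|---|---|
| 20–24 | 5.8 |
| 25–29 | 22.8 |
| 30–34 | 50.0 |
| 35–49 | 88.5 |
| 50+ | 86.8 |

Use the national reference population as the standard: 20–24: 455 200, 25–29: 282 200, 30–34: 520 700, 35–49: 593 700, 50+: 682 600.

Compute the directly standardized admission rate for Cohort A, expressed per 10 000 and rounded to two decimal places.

Standard total = 2 534 400; weights = 0.1796, 0.1113, 0.2055, 0.2343, 0.2693.
Standardized rate: 0.1796×5.8 + 0.1113×22.8 + 0.2055×50.0 + 0.2343×88.5 + 0.2693×86.8 = 57.9630 per 10 000.

57.96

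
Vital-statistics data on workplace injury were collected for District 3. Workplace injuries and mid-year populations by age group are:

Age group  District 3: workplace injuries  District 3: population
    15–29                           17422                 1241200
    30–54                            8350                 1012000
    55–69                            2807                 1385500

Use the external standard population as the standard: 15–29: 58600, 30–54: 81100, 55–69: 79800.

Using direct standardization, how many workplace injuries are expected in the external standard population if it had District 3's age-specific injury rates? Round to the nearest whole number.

1653

Age-specific rates per 10000 for District 3: 140.36, 82.51, 20.26.
Expected workplace injuries = Σ (standard pop × age-specific rate ÷ 10000)
= 58600×140.36/10000 + 81100×82.51/10000 + 79800×20.26/10000
= 822.53 + 669.16 + 161.67 = 1653.36.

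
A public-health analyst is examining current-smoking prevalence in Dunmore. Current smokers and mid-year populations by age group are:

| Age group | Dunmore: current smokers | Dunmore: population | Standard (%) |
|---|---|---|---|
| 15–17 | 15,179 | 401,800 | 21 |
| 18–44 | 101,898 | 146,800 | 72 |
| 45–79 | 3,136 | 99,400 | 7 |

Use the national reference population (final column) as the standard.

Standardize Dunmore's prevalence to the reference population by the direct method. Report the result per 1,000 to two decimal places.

Age-specific rates per 1,000 for Dunmore: 37.778, 694.128, 31.549.
Standard weights: 0.21, 0.72, 0.07.
Standardized rate: 0.2100×37.778 + 0.7200×694.128 + 0.0700×31.549 = 509.9139 per 1,000.

509.91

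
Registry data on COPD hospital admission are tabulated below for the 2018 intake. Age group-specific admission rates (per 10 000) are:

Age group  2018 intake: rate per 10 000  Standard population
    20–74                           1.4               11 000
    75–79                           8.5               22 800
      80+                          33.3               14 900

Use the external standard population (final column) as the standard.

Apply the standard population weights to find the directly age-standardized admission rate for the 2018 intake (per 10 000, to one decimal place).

14.5

Standard total = 48 700; weights = 0.2259, 0.4682, 0.3060.
Standardized rate: 0.2259×1.4 + 0.4682×8.5 + 0.3060×33.3 = 14.4840 per 10 000.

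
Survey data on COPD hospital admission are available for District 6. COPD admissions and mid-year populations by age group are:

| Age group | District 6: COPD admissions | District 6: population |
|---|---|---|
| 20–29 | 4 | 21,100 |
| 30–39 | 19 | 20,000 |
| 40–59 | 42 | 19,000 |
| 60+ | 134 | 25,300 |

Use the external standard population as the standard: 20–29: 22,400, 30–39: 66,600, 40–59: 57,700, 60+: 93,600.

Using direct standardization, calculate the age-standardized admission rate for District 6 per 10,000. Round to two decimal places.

28.75

Age-specific rates per 10,000 for District 6: 1.90, 9.50, 22.11, 52.96.
Standard total = 240,300; weights = 0.0932, 0.2772, 0.2401, 0.3895.
Standardized rate: 0.0932×1.90 + 0.2772×9.50 + 0.2401×22.11 + 0.3895×52.96 = 28.7479 per 10,000.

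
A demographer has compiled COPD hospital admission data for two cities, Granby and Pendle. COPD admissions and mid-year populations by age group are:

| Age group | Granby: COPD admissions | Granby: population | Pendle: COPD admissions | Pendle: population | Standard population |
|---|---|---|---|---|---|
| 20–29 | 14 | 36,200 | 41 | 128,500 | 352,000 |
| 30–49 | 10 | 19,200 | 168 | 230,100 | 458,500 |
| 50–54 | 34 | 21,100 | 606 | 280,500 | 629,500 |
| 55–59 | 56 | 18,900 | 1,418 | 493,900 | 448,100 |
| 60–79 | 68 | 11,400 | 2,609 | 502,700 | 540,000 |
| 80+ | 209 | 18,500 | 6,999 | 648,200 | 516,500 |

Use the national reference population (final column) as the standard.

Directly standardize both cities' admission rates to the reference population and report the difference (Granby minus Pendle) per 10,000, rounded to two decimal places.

Age-specific rates per 10,000 for Granby: 3.87, 5.21, 16.11, 29.63, 59.65, 112.97.
For Pendle: 3.19, 7.30, 21.60, 28.71, 51.90, 107.98.
Standard total = 2,944,600; weights = 0.1195, 0.1557, 0.2138, 0.1522, 0.1834, 0.1754.
Granby: 0.1195×3.87 + 0.1557×5.21 + 0.2138×16.11 + 0.1522×29.63 + 0.1834×59.65 + 0.1754×112.97 = 39.9820 per 10,000.
Pendle: 0.1195×3.19 + 0.1557×7.30 + 0.2138×21.60 + 0.1522×28.71 + 0.1834×51.90 + 0.1754×107.98 = 38.9632 per 10,000.
Difference = 39.9820 − 38.9632 = 1.0188.

1.02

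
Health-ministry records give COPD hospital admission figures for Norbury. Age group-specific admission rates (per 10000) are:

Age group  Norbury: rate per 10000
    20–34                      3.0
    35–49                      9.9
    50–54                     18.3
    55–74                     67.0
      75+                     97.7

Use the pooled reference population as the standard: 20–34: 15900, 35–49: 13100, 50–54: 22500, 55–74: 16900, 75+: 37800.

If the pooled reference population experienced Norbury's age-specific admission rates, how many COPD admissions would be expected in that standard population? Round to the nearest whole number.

541

Expected COPD admissions = Σ (standard pop × age-specific rate ÷ 10000)
= 15900×3.0/10000 + 13100×9.9/10000 + 22500×18.3/10000 + 16900×67.0/10000 + 37800×97.7/10000
= 4.77 + 12.97 + 41.17 + 113.23 + 369.31 = 541.45.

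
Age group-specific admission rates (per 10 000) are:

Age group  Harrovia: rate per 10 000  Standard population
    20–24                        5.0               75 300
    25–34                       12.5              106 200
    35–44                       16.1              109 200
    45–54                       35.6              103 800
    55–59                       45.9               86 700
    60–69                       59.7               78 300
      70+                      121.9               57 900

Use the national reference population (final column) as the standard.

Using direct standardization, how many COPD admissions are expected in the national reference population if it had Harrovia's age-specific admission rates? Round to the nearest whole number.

2287

Expected COPD admissions = Σ (standard pop × age-specific rate ÷ 10 000)
= 75 300×5.0/10 000 + 106 200×12.5/10 000 + 109 200×16.1/10 000 + 103 800×35.6/10 000 + 86 700×45.9/10 000 + 78 300×59.7/10 000 + 57 900×121.9/10 000
= 37.65 + 132.75 + 175.81 + 369.53 + 397.95 + 467.45 + 705.80 = 2286.95.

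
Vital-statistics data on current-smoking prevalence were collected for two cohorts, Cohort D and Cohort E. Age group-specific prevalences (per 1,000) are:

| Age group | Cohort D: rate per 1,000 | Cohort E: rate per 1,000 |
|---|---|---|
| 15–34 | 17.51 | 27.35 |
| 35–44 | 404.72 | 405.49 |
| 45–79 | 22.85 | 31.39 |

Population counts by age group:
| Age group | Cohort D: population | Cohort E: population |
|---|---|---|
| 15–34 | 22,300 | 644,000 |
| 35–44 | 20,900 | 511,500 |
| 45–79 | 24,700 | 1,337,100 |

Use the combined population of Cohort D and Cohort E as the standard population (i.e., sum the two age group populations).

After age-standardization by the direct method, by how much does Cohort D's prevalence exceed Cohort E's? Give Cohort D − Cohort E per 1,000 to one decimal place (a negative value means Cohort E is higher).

Combined standard total = 2,560,500; weights = 0.2602, 0.2079, 0.5318.
Cohort D: 0.2602×17.51 + 0.2079×404.72 + 0.5318×22.85 = 100.8619 per 1,000.
Cohort E: 0.2602×27.35 + 0.2079×405.49 + 0.5318×31.39 = 108.1246 per 1,000.
Difference = 100.8619 − 108.1246 = -7.2627.

-7.3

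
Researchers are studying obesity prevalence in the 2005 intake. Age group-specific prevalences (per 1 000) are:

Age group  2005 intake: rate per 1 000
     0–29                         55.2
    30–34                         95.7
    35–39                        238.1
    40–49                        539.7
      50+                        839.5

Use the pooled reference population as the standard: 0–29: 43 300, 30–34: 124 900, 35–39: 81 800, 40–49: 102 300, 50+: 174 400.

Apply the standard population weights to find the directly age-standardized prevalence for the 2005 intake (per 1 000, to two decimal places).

Standard total = 526 700; weights = 0.0822, 0.2371, 0.1553, 0.1942, 0.3311.
Standardized rate: 0.0822×55.2 + 0.2371×95.7 + 0.1553×238.1 + 0.1942×539.7 + 0.3311×839.5 = 447.0093 per 1 000.

447.01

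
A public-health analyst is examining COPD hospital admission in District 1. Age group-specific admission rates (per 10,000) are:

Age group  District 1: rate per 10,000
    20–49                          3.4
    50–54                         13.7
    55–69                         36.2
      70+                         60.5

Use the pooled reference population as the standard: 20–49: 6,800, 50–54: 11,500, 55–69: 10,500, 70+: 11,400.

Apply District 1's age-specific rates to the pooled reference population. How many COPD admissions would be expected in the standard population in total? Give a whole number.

Expected COPD admissions = Σ (standard pop × age-specific rate ÷ 10,000)
= 6,800×3.4/10,000 + 11,500×13.7/10,000 + 10,500×36.2/10,000 + 11,400×60.5/10,000
= 2.31 + 15.76 + 38.01 + 68.97 = 125.05.

125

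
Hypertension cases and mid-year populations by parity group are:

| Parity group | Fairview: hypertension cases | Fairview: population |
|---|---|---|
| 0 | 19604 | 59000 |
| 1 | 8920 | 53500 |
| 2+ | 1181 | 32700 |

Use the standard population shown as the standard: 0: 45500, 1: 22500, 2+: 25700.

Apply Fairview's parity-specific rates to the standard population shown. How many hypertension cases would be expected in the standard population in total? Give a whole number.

Parity-specific rates per 1000 for Fairview: 332.271, 166.729, 36.116.
Expected hypertension cases = Σ (standard pop × parity-specific rate ÷ 1000)
= 45500×332.271/1000 + 22500×166.729/1000 + 25700×36.116/1000
= 15118.34 + 3751.40 + 928.19 = 19797.93.

19798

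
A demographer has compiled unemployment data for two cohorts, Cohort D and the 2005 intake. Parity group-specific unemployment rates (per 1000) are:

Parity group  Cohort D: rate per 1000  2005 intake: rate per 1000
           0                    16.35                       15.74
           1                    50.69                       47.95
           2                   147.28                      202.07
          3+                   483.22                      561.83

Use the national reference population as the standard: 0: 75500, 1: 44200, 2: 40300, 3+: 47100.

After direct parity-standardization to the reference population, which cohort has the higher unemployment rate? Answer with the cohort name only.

Standard total = 207100; weights = 0.3646, 0.2134, 0.1946, 0.2274.
Cohort D: 0.3646×16.35 + 0.2134×50.69 + 0.1946×147.28 + 0.2274×483.22 = 155.3354 per 1000.
The 2005 intake: 0.3646×15.74 + 0.2134×47.95 + 0.1946×202.07 + 0.2274×561.83 = 183.0680 per 1000.

2005 intake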